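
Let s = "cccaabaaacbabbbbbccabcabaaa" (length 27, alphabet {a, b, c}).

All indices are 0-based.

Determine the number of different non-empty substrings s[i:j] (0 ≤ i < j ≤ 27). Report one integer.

326

rank→(start, suffix):
  0 → (26, 'a')
  1 → (25, 'aa')
  2 → (24, 'aaa')
  3 → (6, 'aaacbabbbbbccabcabaaa')
  4 → (3, 'aabaaacbabbbbbccabcabaaa')
  5 → (7, 'aacbabbbbbccabcabaaa')
  6 → (22, 'abaaa')
  7 → (4, 'abaaacbabbbbbccabcabaaa')
  8 → (11, 'abbbbbccabcabaaa')
  9 → (19, 'abcabaaa')
  10 → (8, 'acbabbbbbccabcabaaa')
  11 → (23, 'baaa')
  12 → (5, 'baaacbabbbbbccabcabaaa')
  13 → (10, 'babbbbbccabcabaaa')
  14 → (12, 'bbbbbccabcabaaa')
  15 → (13, 'bbbbccabcabaaa')
  16 → (14, 'bbbccabcabaaa')
  17 → (15, 'bbccabcabaaa')
  18 → (20, 'bcabaaa')
  19 → (16, 'bccabcabaaa')
  20 → (2, 'caabaaacbabbbbbccabcabaaa')
  21 → (21, 'cabaaa')
  22 → (18, 'cabcabaaa')
  23 → (9, 'cbabbbbbccabcabaaa')
  24 → (1, 'ccaabaaacbabbbbbccabcabaaa')
  25 → (17, 'ccabcabaaa')
  26 → (0, 'cccaabaaacbabbbbbccabcabaaa')

SA = [26, 25, 24, 6, 3, 7, 22, 4, 11, 19, 8, 23, 5, 10, 12, 13, 14, 15, 20, 16, 2, 21, 18, 9, 1, 17, 0]
i: (SA[i-1],SA[i]) lcp shared
  1: (26,25) 1 'a'
  2: (25,24) 2 'aa'
  3: (24,6) 3 'aaa'
  4: (6,3) 2 'aa'
  5: (3,7) 2 'aa'
  6: (7,22) 1 'a'
  7: (22,4) 5 'abaaa'
  8: (4,11) 2 'ab'
  9: (11,19) 2 'ab'
  10: (19,8) 1 'a'
  11: (8,23) 0 ''
  12: (23,5) 4 'baaa'
  13: (5,10) 2 'ba'
  14: (10,12) 1 'b'
  15: (12,13) 4 'bbbb'
  16: (13,14) 3 'bbb'
  17: (14,15) 2 'bb'
  18: (15,20) 1 'b'
  19: (20,16) 2 'bc'
  20: (16,2) 0 ''
  21: (2,21) 2 'ca'
  22: (21,18) 3 'cab'
  23: (18,9) 1 'c'
  24: (9,1) 1 'c'
  25: (1,17) 3 'cca'
  26: (17,0) 2 'cc'

n(n+1)/2 = 27·28/2 = 378
Σ LCP = 0 + 1 + 2 + 3 + 2 + 2 + 1 + 5 + 2 + 2 + 1 + 0 + 4 + 2 + 1 + 4 + 3 + 2 + 1 + 2 + 0 + 2 + 3 + 1 + 1 + 3 + 2 = 52
distinct = 378 − 52 = 326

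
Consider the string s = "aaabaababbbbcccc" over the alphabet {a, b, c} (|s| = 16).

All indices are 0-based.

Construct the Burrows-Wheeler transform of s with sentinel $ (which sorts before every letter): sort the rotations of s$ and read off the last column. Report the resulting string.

rank  rotation           last
    0  $aaabaababbbbcccc  c
    1  aaabaababbbbcccc$  $
    2  aabaababbbbcccc$a  a
    3  aababbbbcccc$aaab  b
    4  abaababbbbcccc$aa  a
    5  ababbbbcccc$aaaba  a
    6  abbbbcccc$aaabaab  b
    7  baababbbbcccc$aaa  a
    8  babbbbcccc$aaabaa  a
    9  bbbbcccc$aaabaaba  a
   10  bbbcccc$aaabaabab  b
   11  bbcccc$aaabaababb  b
   12  bcccc$aaabaababbb  b
   13  c$aaabaababbbbccc  c
   14  cc$aaabaababbbbcc  c
   15  ccc$aaabaababbbbc  c
   16  cccc$aaabaababbbb  b

c$abaabaaabbbcccb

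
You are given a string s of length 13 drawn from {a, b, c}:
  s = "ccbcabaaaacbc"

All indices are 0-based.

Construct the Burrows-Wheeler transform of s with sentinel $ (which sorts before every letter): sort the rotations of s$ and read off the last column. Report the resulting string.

rank  rotation        last
    0  $ccbcabaaaacbc  c
    1  aaaacbc$ccbcab  b
    2  aaacbc$ccbcaba  a
    3  aacbc$ccbcabaa  a
    4  abaaaacbc$ccbc  c
    5  acbc$ccbcabaaa  a
    6  baaaacbc$ccbca  a
    7  bc$ccbcabaaaac  c
    8  bcabaaaacbc$cc  c
    9  c$ccbcabaaaacb  b
   10  cabaaaacbc$ccb  b
   11  cbc$ccbcabaaaa  a
   12  cbcabaaaacbc$c  c
   13  ccbcabaaaacbc$  $

cbaacaaccbbac$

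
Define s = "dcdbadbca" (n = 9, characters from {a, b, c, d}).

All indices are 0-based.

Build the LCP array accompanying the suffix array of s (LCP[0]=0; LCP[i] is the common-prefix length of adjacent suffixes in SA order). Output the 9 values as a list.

rank→(start, suffix):
  0 → (8, 'a')
  1 → (4, 'adbca')
  2 → (3, 'badbca')
  3 → (6, 'bca')
  4 → (7, 'ca')
  5 → (1, 'cdbadbca')
  6 → (2, 'dbadbca')
  7 → (5, 'dbca')
  8 → (0, 'dcdbadbca')

SA = [8, 4, 3, 6, 7, 1, 2, 5, 0]
rank  pair      lcp
   1  s[8:],s[4:]  1  'a'
   2  s[4:],s[3:]  0  ''
   3  s[3:],s[6:]  1  'b'
   4  s[6:],s[7:]  0  ''
   5  s[7:],s[1:]  1  'c'
   6  s[1:],s[2:]  0  ''
   7  s[2:],s[5:]  2  'db'
   8  s[5:],s[0:]  1  'd'

[0, 1, 0, 1, 0, 1, 0, 2, 1]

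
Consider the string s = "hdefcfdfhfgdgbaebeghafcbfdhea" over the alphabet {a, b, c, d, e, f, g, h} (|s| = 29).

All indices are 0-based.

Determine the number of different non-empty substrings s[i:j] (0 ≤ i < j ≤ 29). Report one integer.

412

rank→(start, suffix):
  0 → (28, 'a')
  1 → (14, 'aebeghafcbfdhea')
  2 → (20, 'afcbfdhea')
  3 → (13, 'baebeghafcbfdhea')
  4 → (16, 'beghafcbfdhea')
  5 → (23, 'bfdhea')
  6 → (22, 'cbfdhea')
  7 → (4, 'cfdfhfgdgbaebeghafcbfdhea')
  8 → (1, 'defcfdfhfgdgbaebeghafcbfdhea')
  9 → (6, 'dfhfgdgbaebeghafcbfdhea')
  10 → (11, 'dgbaebeghafcbfdhea')
  11 → (25, 'dhea')
  12 → (27, 'ea')
  13 → (15, 'ebeghafcbfdhea')
  14 → (2, 'efcfdfhfgdgbaebeghafcbfdhea')
  15 → (17, 'eghafcbfdhea')
  16 → (21, 'fcbfdhea')
  17 → (3, 'fcfdfhfgdgbaebeghafcbfdhea')
  18 → (5, 'fdfhfgdgbaebeghafcbfdhea')
  19 → (24, 'fdhea')
  20 → (9, 'fgdgbaebeghafcbfdhea')
  21 → (7, 'fhfgdgbaebeghafcbfdhea')
  22 → (12, 'gbaebeghafcbfdhea')
  23 → (10, 'gdgbaebeghafcbfdhea')
  24 → (18, 'ghafcbfdhea')
  25 → (19, 'hafcbfdhea')
  26 → (0, 'hdefcfdfhfgdgbaebeghafcbfdhea')
  27 → (26, 'hea')
  28 → (8, 'hfgdgbaebeghafcbfdhea')

SA = [28, 14, 20, 13, 16, 23, 22, 4, 1, 6, 11, 25, 27, 15, 2, 17, 21, 3, 5, 24, 9, 7, 12, 10, 18, 19, 0, 26, 8]
[i] adj suffixes → lcp
  [1] 28/14 → 1 ('a')
  [2] 14/20 → 1 ('a')
  [3] 20/13 → 0 ('')
  [4] 13/16 → 1 ('b')
  [5] 16/23 → 1 ('b')
  [6] 23/22 → 0 ('')
  [7] 22/4 → 1 ('c')
  [8] 4/1 → 0 ('')
  [9] 1/6 → 1 ('d')
  [10] 6/11 → 1 ('d')
  [11] 11/25 → 1 ('d')
  [12] 25/27 → 0 ('')
  [13] 27/15 → 1 ('e')
  [14] 15/2 → 1 ('e')
  [15] 2/17 → 1 ('e')
  [16] 17/21 → 0 ('')
  [17] 21/3 → 2 ('fc')
  [18] 3/5 → 1 ('f')
  [19] 5/24 → 2 ('fd')
  [20] 24/9 → 1 ('f')
  [21] 9/7 → 1 ('f')
  [22] 7/12 → 0 ('')
  [23] 12/10 → 1 ('g')
  [24] 10/18 → 1 ('g')
  [25] 18/19 → 0 ('')
  [26] 19/0 → 1 ('h')
  [27] 0/26 → 1 ('h')
  [28] 26/8 → 1 ('h')

n(n+1)/2 = 29·30/2 = 435
Σ LCP = 0 + 1 + 1 + 0 + 1 + 1 + 0 + 1 + 0 + 1 + 1 + 1 + 0 + 1 + 1 + 1 + 0 + 2 + 1 + 2 + 1 + 1 + 0 + 1 + 1 + 0 + 1 + 1 + 1 = 23
distinct = 435 − 23 = 412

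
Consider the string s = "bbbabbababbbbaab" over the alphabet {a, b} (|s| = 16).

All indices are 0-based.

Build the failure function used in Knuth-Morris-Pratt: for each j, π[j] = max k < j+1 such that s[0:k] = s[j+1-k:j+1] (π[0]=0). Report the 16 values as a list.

[0, 1, 2, 0, 1, 2, 0, 1, 0, 1, 2, 3, 3, 4, 0, 1]

π[0] = 0
j=1 s[j]='b': π[1]=1 (border 'b')
j=2 s[j]='b': π[2]=2 (border 'bb')
j=3 s[j]='a': k: 2→1→0; π[3]=0 (border '')
j=4 s[j]='b': π[4]=1 (border 'b')
j=5 s[j]='b': π[5]=2 (border 'bb')
j=6 s[j]='a': k: 2→1→0; π[6]=0 (border '')
j=7 s[j]='b': π[7]=1 (border 'b')
j=8 s[j]='a': k: 1→0; π[8]=0 (border '')
j=9 s[j]='b': π[9]=1 (border 'b')
j=10 s[j]='b': π[10]=2 (border 'bb')
j=11 s[j]='b': π[11]=3 (border 'bbb')
j=12 s[j]='b': k: 3→2; π[12]=3 (border 'bbb')
j=13 s[j]='a': π[13]=4 (border 'bbba')
j=14 s[j]='a': k: 4→0; π[14]=0 (border '')
j=15 s[j]='b': π[15]=1 (border 'b')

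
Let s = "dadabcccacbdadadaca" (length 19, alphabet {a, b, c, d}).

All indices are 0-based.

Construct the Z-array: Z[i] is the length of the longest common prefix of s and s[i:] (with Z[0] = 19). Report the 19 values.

Z[0]=19
i=1: i≥r, start 0; Z[1]=0
i=2: i≥r, start 0; Z[2]=2 scan→box=[2,4)
i=3: min(r-i=1, Z[1]=0)=0; Z[3]=0
i=4: i≥r, start 0; Z[4]=0
i=5: i≥r, start 0; Z[5]=0
i=6: i≥r, start 0; Z[6]=0
i=7: i≥r, start 0; Z[7]=0
i=8: i≥r, start 0; Z[8]=0
i=9: i≥r, start 0; Z[9]=0
i=10: i≥r, start 0; Z[10]=0
i=11: i≥r, start 0; Z[11]=4 scan→box=[11,15)
i=12: min(r-i=3, Z[1]=0)=0; Z[12]=0
i=13: min(r-i=2, Z[2]=2)=2; Z[13]=4 scan→box=[13,17)
i=14: min(r-i=3, Z[1]=0)=0; Z[14]=0
i=15: min(r-i=2, Z[2]=2)=2; Z[15]=2
i=16: min(r-i=1, Z[3]=0)=0; Z[16]=0
i=17: i≥r, start 0; Z[17]=0
i=18: i≥r, start 0; Z[18]=0

[19, 0, 2, 0, 0, 0, 0, 0, 0, 0, 0, 4, 0, 4, 0, 2, 0, 0, 0]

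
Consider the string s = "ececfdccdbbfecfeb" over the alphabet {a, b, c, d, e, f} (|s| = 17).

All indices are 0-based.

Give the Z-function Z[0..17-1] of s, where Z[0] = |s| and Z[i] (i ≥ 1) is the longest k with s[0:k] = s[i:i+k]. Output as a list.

Z[0]=17
i=1: i≥r, start 0; Z[1]=0
i=2: i≥r, start 0; Z[2]=2 extend→box=[2,4)
i=3: min(r-i=1, Z[1]=0)=0; Z[3]=0
i=4: i≥r, start 0; Z[4]=0
i=5: i≥r, start 0; Z[5]=0
i=6: i≥r, start 0; Z[6]=0
i=7: i≥r, start 0; Z[7]=0
i=8: i≥r, start 0; Z[8]=0
i=9: i≥r, start 0; Z[9]=0
i=10: i≥r, start 0; Z[10]=0
i=11: i≥r, start 0; Z[11]=0
i=12: i≥r, start 0; Z[12]=2 extend→box=[12,14)
i=13: min(r-i=1, Z[1]=0)=0; Z[13]=0
i=14: i≥r, start 0; Z[14]=0
i=15: i≥r, start 0; Z[15]=1 extend→box=[15,16)
i=16: i≥r, start 0; Z[16]=0

[17, 0, 2, 0, 0, 0, 0, 0, 0, 0, 0, 0, 2, 0, 0, 1, 0]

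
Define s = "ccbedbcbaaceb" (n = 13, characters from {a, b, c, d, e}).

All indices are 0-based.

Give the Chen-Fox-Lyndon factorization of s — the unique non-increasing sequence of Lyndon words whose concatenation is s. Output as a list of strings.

["c", "c", "bed", "bc", "b", "aaceb"]

emit factor 1: 'c' (i=0, period=1)
emit factor 2: 'c' (i=1, period=1)
emit factor 3: 'bed' (i=2, period=3)
emit factor 4: 'bc' (i=5, period=2)
emit factor 5: 'b' (i=7, period=1)
emit factor 6: 'aaceb' (i=8, period=5)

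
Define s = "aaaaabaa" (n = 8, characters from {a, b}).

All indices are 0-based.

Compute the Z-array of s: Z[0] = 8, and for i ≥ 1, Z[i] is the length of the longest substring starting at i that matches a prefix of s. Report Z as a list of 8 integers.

Z[0]=8
i=1: outside box; Z[1]=4 grow→box=[1,5)
i=2: min(r-i=3, Z[1]=4)=3; Z[2]=3
i=3: min(r-i=2, Z[2]=3)=2; Z[3]=2
i=4: min(r-i=1, Z[3]=2)=1; Z[4]=1
i=5: outside box; Z[5]=0
i=6: outside box; Z[6]=2 grow→box=[6,8)
i=7: min(r-i=1, Z[1]=4)=1; Z[7]=1

[8, 4, 3, 2, 1, 0, 2, 1]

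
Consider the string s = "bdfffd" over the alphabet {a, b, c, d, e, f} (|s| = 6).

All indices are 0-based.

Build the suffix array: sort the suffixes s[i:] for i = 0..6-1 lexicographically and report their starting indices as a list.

sorted suffixes:
  #0 SA[0]=0  'bdfffd'
  #1 SA[1]=5  'd'
  #2 SA[2]=1  'dfffd'
  #3 SA[3]=4  'fd'
  #4 SA[4]=3  'ffd'
  #5 SA[5]=2  'fffd'

[0, 5, 1, 4, 3, 2]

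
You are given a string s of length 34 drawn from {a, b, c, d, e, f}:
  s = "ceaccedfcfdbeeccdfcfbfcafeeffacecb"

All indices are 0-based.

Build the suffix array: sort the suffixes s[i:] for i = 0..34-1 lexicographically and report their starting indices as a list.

[2, 29, 23, 33, 11, 20, 22, 32, 14, 3, 15, 0, 30, 4, 18, 8, 10, 16, 6, 1, 31, 13, 5, 12, 25, 26, 28, 19, 21, 17, 7, 9, 24, 27]

rank→(start, suffix):
  0 → (2, 'accedfcfdbeeccdfcfbfcafeeffacecb')
  1 → (29, 'acecb')
  2 → (23, 'afeeffacecb')
  3 → (33, 'b')
  4 → (11, 'beeccdfcfbfcafeeffacecb')
  5 → (20, 'bfcafeeffacecb')
  6 → (22, 'cafeeffacecb')
  7 → (32, 'cb')
  8 → (14, 'ccdfcfbfcafeeffacecb')
  9 → (3, 'ccedfcfdbeeccdfcfbfcafeeffacecb')
  10 → (15, 'cdfcfbfcafeeffacecb')
  11 → (0, 'ceaccedfcfdbeeccdfcfbfcafeeffacecb')
  12 → (30, 'cecb')
  13 → (4, 'cedfcfdbeeccdfcfbfcafeeffacecb')
  14 → (18, 'cfbfcafeeffacecb')
  15 → (8, 'cfdbeeccdfcfbfcafeeffacecb')
  16 → (10, 'dbeeccdfcfbfcafeeffacecb')
  17 → (16, 'dfcfbfcafeeffacecb')
  18 → (6, 'dfcfdbeeccdfcfbfcafeeffacecb')
  19 → (1, 'eaccedfcfdbeeccdfcfbfcafeeffacecb')
  20 → (31, 'ecb')
  21 → (13, 'eccdfcfbfcafeeffacecb')
  22 → (5, 'edfcfdbeeccdfcfbfcafeeffacecb')
  23 → (12, 'eeccdfcfbfcafeeffacecb')
  24 → (25, 'eeffacecb')
  25 → (26, 'effacecb')
  26 → (28, 'facecb')
  27 → (19, 'fbfcafeeffacecb')
  28 → (21, 'fcafeeffacecb')
  29 → (17, 'fcfbfcafeeffacecb')
  30 → (7, 'fcfdbeeccdfcfbfcafeeffacecb')
  31 → (9, 'fdbeeccdfcfbfcafeeffacecb')
  32 → (24, 'feeffacecb')
  33 → (27, 'ffacecb')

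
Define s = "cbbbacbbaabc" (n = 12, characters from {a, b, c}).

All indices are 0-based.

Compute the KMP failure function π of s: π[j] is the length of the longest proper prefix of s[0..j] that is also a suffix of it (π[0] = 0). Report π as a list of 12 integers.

[0, 0, 0, 0, 0, 1, 2, 3, 0, 0, 0, 1]

π[0] = 0
j=1 s[j]='b': π[1]=0 (border '')
j=2 s[j]='b': π[2]=0 (border '')
j=3 s[j]='b': π[3]=0 (border '')
j=4 s[j]='a': π[4]=0 (border '')
j=5 s[j]='c': π[5]=1 (border 'c')
j=6 s[j]='b': π[6]=2 (border 'cb')
j=7 s[j]='b': π[7]=3 (border 'cbb')
j=8 s[j]='a': k: 3→0; π[8]=0 (border '')
j=9 s[j]='a': π[9]=0 (border '')
j=10 s[j]='b': π[10]=0 (border '')
j=11 s[j]='c': π[11]=1 (border 'c')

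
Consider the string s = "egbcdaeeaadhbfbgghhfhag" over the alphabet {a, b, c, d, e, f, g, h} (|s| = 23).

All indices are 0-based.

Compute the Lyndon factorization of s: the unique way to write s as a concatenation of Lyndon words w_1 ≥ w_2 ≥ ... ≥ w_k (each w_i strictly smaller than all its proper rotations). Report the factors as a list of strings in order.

["eg", "bcd", "aee", "aadhbfbgghhfhag"]

emit factor 1: 'eg' (i=0, period=2)
emit factor 2: 'bcd' (i=2, period=3)
emit factor 3: 'aee' (i=5, period=3)
emit factor 4: 'aadhbfbgghhfhag' (i=8, period=15)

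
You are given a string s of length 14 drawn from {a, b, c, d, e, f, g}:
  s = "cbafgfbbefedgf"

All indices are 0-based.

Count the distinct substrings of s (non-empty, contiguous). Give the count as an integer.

97

rank | idx | suffix
   0 |   2 | afgfbbefedgf
   1 |   1 | bafgfbbefedgf
   2 |   6 | bbefedgf
   3 |   7 | befedgf
   4 |   0 | cbafgfbbefedgf
   5 |  11 | dgf
   6 |  10 | edgf
   7 |   8 | efedgf
   8 |  13 | f
   9 |   5 | fbbefedgf
  10 |   9 | fedgf
  11 |   3 | fgfbbefedgf
  12 |  12 | gf
  13 |   4 | gfbbefedgf

SA = [2, 1, 6, 7, 0, 11, 10, 8, 13, 5, 9, 3, 12, 4]
[i] adj suffixes → lcp
  [1] 2/1 → 0 ('')
  [2] 1/6 → 1 ('b')
  [3] 6/7 → 1 ('b')
  [4] 7/0 → 0 ('')
  [5] 0/11 → 0 ('')
  [6] 11/10 → 0 ('')
  [7] 10/8 → 1 ('e')
  [8] 8/13 → 0 ('')
  [9] 13/5 → 1 ('f')
  [10] 5/9 → 1 ('f')
  [11] 9/3 → 1 ('f')
  [12] 3/12 → 0 ('')
  [13] 12/4 → 2 ('gf')

n(n+1)/2 = 14·15/2 = 105
Σ LCP = 0 + 0 + 1 + 1 + 0 + 0 + 0 + 1 + 0 + 1 + 1 + 1 + 0 + 2 = 8
distinct = 105 − 8 = 97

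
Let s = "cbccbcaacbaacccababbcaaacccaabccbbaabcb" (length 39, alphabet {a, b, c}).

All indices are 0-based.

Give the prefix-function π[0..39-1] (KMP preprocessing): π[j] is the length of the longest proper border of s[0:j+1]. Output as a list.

π[0] = 0
j=1 s[j]='b': π[1]=0 (border '')
j=2 s[j]='c': π[2]=1 (border 'c')
j=3 s[j]='c': k: 1→0; π[3]=1 (border 'c')
j=4 s[j]='b': π[4]=2 (border 'cb')
j=5 s[j]='c': π[5]=3 (border 'cbc')
j=6 s[j]='a': k: 3→1→0; π[6]=0 (border '')
j=7 s[j]='a': π[7]=0 (border '')
j=8 s[j]='c': π[8]=1 (border 'c')
j=9 s[j]='b': π[9]=2 (border 'cb')
j=10 s[j]='a': k: 2→0; π[10]=0 (border '')
j=11 s[j]='a': π[11]=0 (border '')
j=12 s[j]='c': π[12]=1 (border 'c')
j=13 s[j]='c': k: 1→0; π[13]=1 (border 'c')
j=14 s[j]='c': k: 1→0; π[14]=1 (border 'c')
j=15 s[j]='a': k: 1→0; π[15]=0 (border '')
j=16 s[j]='b': π[16]=0 (border '')
j=17 s[j]='a': π[17]=0 (border '')
j=18 s[j]='b': π[18]=0 (border '')
j=19 s[j]='b': π[19]=0 (border '')
j=20 s[j]='c': π[20]=1 (border 'c')
j=21 s[j]='a': k: 1→0; π[21]=0 (border '')
j=22 s[j]='a': π[22]=0 (border '')
j=23 s[j]='a': π[23]=0 (border '')
j=24 s[j]='c': π[24]=1 (border 'c')
j=25 s[j]='c': k: 1→0; π[25]=1 (border 'c')
j=26 s[j]='c': k: 1→0; π[26]=1 (border 'c')
j=27 s[j]='a': k: 1→0; π[27]=0 (border '')
j=28 s[j]='a': π[28]=0 (border '')
j=29 s[j]='b': π[29]=0 (border '')
j=30 s[j]='c': π[30]=1 (border 'c')
j=31 s[j]='c': k: 1→0; π[31]=1 (border 'c')
j=32 s[j]='b': π[32]=2 (border 'cb')
j=33 s[j]='b': k: 2→0; π[33]=0 (border '')
j=34 s[j]='a': π[34]=0 (border '')
j=35 s[j]='a': π[35]=0 (border '')
j=36 s[j]='b': π[36]=0 (border '')
j=37 s[j]='c': π[37]=1 (border 'c')
j=38 s[j]='b': π[38]=2 (border 'cb')

[0, 0, 1, 1, 2, 3, 0, 0, 1, 2, 0, 0, 1, 1, 1, 0, 0, 0, 0, 0, 1, 0, 0, 0, 1, 1, 1, 0, 0, 0, 1, 1, 2, 0, 0, 0, 0, 1, 2]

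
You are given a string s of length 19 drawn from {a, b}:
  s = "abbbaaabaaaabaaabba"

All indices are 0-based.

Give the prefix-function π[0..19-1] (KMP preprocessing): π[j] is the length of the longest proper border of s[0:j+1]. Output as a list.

π[0] = 0
j=1 s[j]='b': π[1]=0 (border '')
j=2 s[j]='b': π[2]=0 (border '')
j=3 s[j]='b': π[3]=0 (border '')
j=4 s[j]='a': π[4]=1 (border 'a')
j=5 s[j]='a': k: 1→0; π[5]=1 (border 'a')
j=6 s[j]='a': k: 1→0; π[6]=1 (border 'a')
j=7 s[j]='b': π[7]=2 (border 'ab')
j=8 s[j]='a': k: 2→0; π[8]=1 (border 'a')
j=9 s[j]='a': k: 1→0; π[9]=1 (border 'a')
j=10 s[j]='a': k: 1→0; π[10]=1 (border 'a')
j=11 s[j]='a': k: 1→0; π[11]=1 (border 'a')
j=12 s[j]='b': π[12]=2 (border 'ab')
j=13 s[j]='a': k: 2→0; π[13]=1 (border 'a')
j=14 s[j]='a': k: 1→0; π[14]=1 (border 'a')
j=15 s[j]='a': k: 1→0; π[15]=1 (border 'a')
j=16 s[j]='b': π[16]=2 (border 'ab')
j=17 s[j]='b': π[17]=3 (border 'abb')
j=18 s[j]='a': k: 3→0; π[18]=1 (border 'a')

[0, 0, 0, 0, 1, 1, 1, 2, 1, 1, 1, 1, 2, 1, 1, 1, 2, 3, 1]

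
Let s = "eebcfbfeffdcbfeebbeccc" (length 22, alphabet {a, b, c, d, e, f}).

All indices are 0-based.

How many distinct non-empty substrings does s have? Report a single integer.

229

sorted suffixes:
  #0 SA[0]=16  'bbeccc'
  #1 SA[1]=2  'bcfbfeffdcbfeebbeccc'
  #2 SA[2]=17  'beccc'
  #3 SA[3]=12  'bfeebbeccc'
  #4 SA[4]=5  'bfeffdcbfeebbeccc'
  #5 SA[5]=21  'c'
  #6 SA[6]=11  'cbfeebbeccc'
  #7 SA[7]=20  'cc'
  #8 SA[8]=19  'ccc'
  #9 SA[9]=3  'cfbfeffdcbfeebbeccc'
  #10 SA[10]=10  'dcbfeebbeccc'
  #11 SA[11]=15  'ebbeccc'
  #12 SA[12]=1  'ebcfbfeffdcbfeebbeccc'
  #13 SA[13]=18  'eccc'
  #14 SA[14]=14  'eebbeccc'
  #15 SA[15]=0  'eebcfbfeffdcbfeebbeccc'
  #16 SA[16]=7  'effdcbfeebbeccc'
  #17 SA[17]=4  'fbfeffdcbfeebbeccc'
  #18 SA[18]=9  'fdcbfeebbeccc'
  #19 SA[19]=13  'feebbeccc'
  #20 SA[20]=6  'feffdcbfeebbeccc'
  #21 SA[21]=8  'ffdcbfeebbeccc'

SA = [16, 2, 17, 12, 5, 21, 11, 20, 19, 3, 10, 15, 1, 18, 14, 0, 7, 4, 9, 13, 6, 8]
rank  pair      lcp
   1  s[16:],s[2:]  1  'b'
   2  s[2:],s[17:]  1  'b'
   3  s[17:],s[12:]  1  'b'
   4  s[12:],s[5:]  3  'bfe'
   5  s[5:],s[21:]  0  ''
   6  s[21:],s[11:]  1  'c'
   7  s[11:],s[20:]  1  'c'
   8  s[20:],s[19:]  2  'cc'
   9  s[19:],s[3:]  1  'c'
  10  s[3:],s[10:]  0  ''
  11  s[10:],s[15:]  0  ''
  12  s[15:],s[1:]  2  'eb'
  13  s[1:],s[18:]  1  'e'
  14  s[18:],s[14:]  1  'e'
  15  s[14:],s[0:]  3  'eeb'
  16  s[0:],s[7:]  1  'e'
  17  s[7:],s[4:]  0  ''
  18  s[4:],s[9:]  1  'f'
  19  s[9:],s[13:]  1  'f'
  20  s[13:],s[6:]  2  'fe'
  21  s[6:],s[8:]  1  'f'

n(n+1)/2 = 22·23/2 = 253
Σ LCP = 0 + 1 + 1 + 1 + 3 + 0 + 1 + 1 + 2 + 1 + 0 + 0 + 2 + 1 + 1 + 3 + 1 + 0 + 1 + 1 + 2 + 1 = 24
distinct = 253 − 24 = 229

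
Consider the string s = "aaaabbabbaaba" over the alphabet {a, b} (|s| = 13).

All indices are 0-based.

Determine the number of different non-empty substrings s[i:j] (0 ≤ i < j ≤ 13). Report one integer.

67

sorted suffixes:
  #0 SA[0]=12  'a'
  #1 SA[1]=0  'aaaabbabbaaba'
  #2 SA[2]=1  'aaabbabbaaba'
  #3 SA[3]=9  'aaba'
  #4 SA[4]=2  'aabbabbaaba'
  #5 SA[5]=10  'aba'
  #6 SA[6]=6  'abbaaba'
  #7 SA[7]=3  'abbabbaaba'
  #8 SA[8]=11  'ba'
  #9 SA[9]=8  'baaba'
  #10 SA[10]=5  'babbaaba'
  #11 SA[11]=7  'bbaaba'
  #12 SA[12]=4  'bbabbaaba'

SA = [12, 0, 1, 9, 2, 10, 6, 3, 11, 8, 5, 7, 4]
i: (SA[i-1],SA[i]) lcp shared
  1: (12,0) 1 'a'
  2: (0,1) 3 'aaa'
  3: (1,9) 2 'aa'
  4: (9,2) 3 'aab'
  5: (2,10) 1 'a'
  6: (10,6) 2 'ab'
  7: (6,3) 4 'abba'
  8: (3,11) 0 ''
  9: (11,8) 2 'ba'
  10: (8,5) 2 'ba'
  11: (5,7) 1 'b'
  12: (7,4) 3 'bba'

n(n+1)/2 = 13·14/2 = 91
Σ LCP = 0 + 1 + 3 + 2 + 3 + 1 + 2 + 4 + 0 + 2 + 2 + 1 + 3 = 24
distinct = 91 − 24 = 67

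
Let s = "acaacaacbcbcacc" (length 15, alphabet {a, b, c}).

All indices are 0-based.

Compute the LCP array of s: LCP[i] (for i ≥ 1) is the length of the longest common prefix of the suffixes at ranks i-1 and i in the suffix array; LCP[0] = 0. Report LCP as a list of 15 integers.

rank | idx | suffix
   0 |   2 | aacaacbcbcacc
   1 |   5 | aacbcbcacc
   2 |   0 | acaacaacbcbcacc
   3 |   3 | acaacbcbcacc
   4 |   6 | acbcbcacc
   5 |  12 | acc
   6 |  10 | bcacc
   7 |   8 | bcbcacc
   8 |  14 | c
   9 |   1 | caacaacbcbcacc
  10 |   4 | caacbcbcacc
  11 |  11 | cacc
  12 |   9 | cbcacc
  13 |   7 | cbcbcacc
  14 |  13 | cc

SA = [2, 5, 0, 3, 6, 12, 10, 8, 14, 1, 4, 11, 9, 7, 13]
rank  pair      lcp
   1  s[2:],s[5:]  3  'aac'
   2  s[5:],s[0:]  1  'a'
   3  s[0:],s[3:]  5  'acaac'
   4  s[3:],s[6:]  2  'ac'
   5  s[6:],s[12:]  2  'ac'
   6  s[12:],s[10:]  0  ''
   7  s[10:],s[8:]  2  'bc'
   8  s[8:],s[14:]  0  ''
   9  s[14:],s[1:]  1  'c'
  10  s[1:],s[4:]  4  'caac'
  11  s[4:],s[11:]  2  'ca'
  12  s[11:],s[9:]  1  'c'
  13  s[9:],s[7:]  3  'cbc'
  14  s[7:],s[13:]  1  'c'

[0, 3, 1, 5, 2, 2, 0, 2, 0, 1, 4, 2, 1, 3, 1]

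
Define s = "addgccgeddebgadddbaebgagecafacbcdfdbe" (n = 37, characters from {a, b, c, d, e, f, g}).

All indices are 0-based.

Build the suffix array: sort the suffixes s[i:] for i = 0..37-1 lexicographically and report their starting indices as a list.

sorted suffixes:
  #0 SA[0]=28  'acbcdfdbe'
  #1 SA[1]=13  'adddbaebgagecafacbcdfdbe'
  #2 SA[2]=0  'addgccgeddebgadddbaebgagecafacbcdfdbe'
  #3 SA[3]=18  'aebgagecafacbcdfdbe'
  #4 SA[4]=26  'afacbcdfdbe'
  #5 SA[5]=22  'agecafacbcdfdbe'
  #6 SA[6]=17  'baebgagecafacbcdfdbe'
  #7 SA[7]=30  'bcdfdbe'
  #8 SA[8]=35  'be'
  #9 SA[9]=11  'bgadddbaebgagecafacbcdfdbe'
  #10 SA[10]=20  'bgagecafacbcdfdbe'
  #11 SA[11]=25  'cafacbcdfdbe'
  #12 SA[12]=29  'cbcdfdbe'
  #13 SA[13]=4  'ccgeddebgadddbaebgagecafacbcdfdbe'
  #14 SA[14]=31  'cdfdbe'
  #15 SA[15]=5  'cgeddebgadddbaebgagecafacbcdfdbe'
  #16 SA[16]=16  'dbaebgagecafacbcdfdbe'
  #17 SA[17]=34  'dbe'
  #18 SA[18]=15  'ddbaebgagecafacbcdfdbe'
  #19 SA[19]=14  'dddbaebgagecafacbcdfdbe'
  #20 SA[20]=8  'ddebgadddbaebgagecafacbcdfdbe'
  #21 SA[21]=1  'ddgccgeddebgadddbaebgagecafacbcdfdbe'
  #22 SA[22]=9  'debgadddbaebgagecafacbcdfdbe'
  #23 SA[23]=32  'dfdbe'
  #24 SA[24]=2  'dgccgeddebgadddbaebgagecafacbcdfdbe'
  #25 SA[25]=36  'e'
  #26 SA[26]=10  'ebgadddbaebgagecafacbcdfdbe'
  #27 SA[27]=19  'ebgagecafacbcdfdbe'
  #28 SA[28]=24  'ecafacbcdfdbe'
  #29 SA[29]=7  'eddebgadddbaebgagecafacbcdfdbe'
  #30 SA[30]=27  'facbcdfdbe'
  #31 SA[31]=33  'fdbe'
  #32 SA[32]=12  'gadddbaebgagecafacbcdfdbe'
  #33 SA[33]=21  'gagecafacbcdfdbe'
  #34 SA[34]=3  'gccgeddebgadddbaebgagecafacbcdfdbe'
  #35 SA[35]=23  'gecafacbcdfdbe'
  #36 SA[36]=6  'geddebgadddbaebgagecafacbcdfdbe'

[28, 13, 0, 18, 26, 22, 17, 30, 35, 11, 20, 25, 29, 4, 31, 5, 16, 34, 15, 14, 8, 1, 9, 32, 2, 36, 10, 19, 24, 7, 27, 33, 12, 21, 3, 23, 6]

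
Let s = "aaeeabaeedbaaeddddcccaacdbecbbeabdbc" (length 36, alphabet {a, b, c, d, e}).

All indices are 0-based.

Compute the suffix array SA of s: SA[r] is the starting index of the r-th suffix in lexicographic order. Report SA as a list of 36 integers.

rank | idx | suffix
   0 |  21 | aacdbecbbeabdbc
   1 |  11 | aaeddddcccaacdbecbbeabdbc
   2 |   0 | aaeeabaeedbaaeddddcccaacdbecbbeabdbc
   3 |   4 | abaeedbaaeddddcccaacdbecbbeabdbc
   4 |  31 | abdbc
   5 |  22 | acdbecbbeabdbc
   6 |  12 | aeddddcccaacdbecbbeabdbc
   7 |   1 | aeeabaeedbaaeddddcccaacdbecbbeabdbc
   8 |   6 | aeedbaaeddddcccaacdbecbbeabdbc
   9 |  10 | baaeddddcccaacdbecbbeabdbc
  10 |   5 | baeedbaaeddddcccaacdbecbbeabdbc
  11 |  28 | bbeabdbc
  12 |  34 | bc
  13 |  32 | bdbc
  14 |  29 | beabdbc
  15 |  25 | becbbeabdbc
  16 |  35 | c
  17 |  20 | caacdbecbbeabdbc
  18 |  27 | cbbeabdbc
  19 |  19 | ccaacdbecbbeabdbc
  20 |  18 | cccaacdbecbbeabdbc
  21 |  23 | cdbecbbeabdbc
  22 |   9 | dbaaeddddcccaacdbecbbeabdbc
  23 |  33 | dbc
  24 |  24 | dbecbbeabdbc
  25 |  17 | dcccaacdbecbbeabdbc
  26 |  16 | ddcccaacdbecbbeabdbc
  27 |  15 | dddcccaacdbecbbeabdbc
  28 |  14 | ddddcccaacdbecbbeabdbc
  29 |   3 | eabaeedbaaeddddcccaacdbecbbeabdbc
  30 |  30 | eabdbc
  31 |  26 | ecbbeabdbc
  32 |   8 | edbaaeddddcccaacdbecbbeabdbc
  33 |  13 | eddddcccaacdbecbbeabdbc
  34 |   2 | eeabaeedbaaeddddcccaacdbecbbeabdbc
  35 |   7 | eedbaaeddddcccaacdbecbbeabdbc

[21, 11, 0, 4, 31, 22, 12, 1, 6, 10, 5, 28, 34, 32, 29, 25, 35, 20, 27, 19, 18, 23, 9, 33, 24, 17, 16, 15, 14, 3, 30, 26, 8, 13, 2, 7]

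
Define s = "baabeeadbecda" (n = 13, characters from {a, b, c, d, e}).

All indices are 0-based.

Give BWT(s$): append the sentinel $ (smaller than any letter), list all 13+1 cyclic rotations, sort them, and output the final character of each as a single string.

rank  rotation        last
    0  $baabeeadbecda  a
    1  a$baabeeadbecd  d
    2  aabeeadbecda$b  b
    3  abeeadbecda$ba  a
    4  adbecda$baabee  e
    5  baabeeadbecda$  $
    6  becda$baabeead  d
    7  beeadbecda$baa  a
    8  cda$baabeeadbe  e
    9  da$baabeeadbec  c
   10  dbecda$baabeea  a
   11  eadbecda$baabe  e
   12  ecda$baabeeadb  b
   13  eeadbecda$baab  b

adbae$daecaebb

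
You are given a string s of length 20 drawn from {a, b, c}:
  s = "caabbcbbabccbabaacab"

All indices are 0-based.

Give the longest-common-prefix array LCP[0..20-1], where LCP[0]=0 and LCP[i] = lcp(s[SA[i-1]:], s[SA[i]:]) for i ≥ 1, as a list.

rank | idx | suffix
   0 |   1 | aabbcbbabccbabaacab
   1 |  15 | aacab
   2 |  18 | ab
   3 |  13 | abaacab
   4 |   2 | abbcbbabccbabaacab
   5 |   8 | abccbabaacab
   6 |  16 | acab
   7 |  19 | b
   8 |  14 | baacab
   9 |  12 | babaacab
  10 |   7 | babccbabaacab
  11 |   6 | bbabccbabaacab
  12 |   3 | bbcbbabccbabaacab
  13 |   4 | bcbbabccbabaacab
  14 |   9 | bccbabaacab
  15 |   0 | caabbcbbabccbabaacab
  16 |  17 | cab
  17 |  11 | cbabaacab
  18 |   5 | cbbabccbabaacab
  19 |  10 | ccbabaacab

SA = [1, 15, 18, 13, 2, 8, 16, 19, 14, 12, 7, 6, 3, 4, 9, 0, 17, 11, 5, 10]
rank  pair      lcp
   1  s[1:],s[15:]  2  'aa'
   2  s[15:],s[18:]  1  'a'
   3  s[18:],s[13:]  2  'ab'
   4  s[13:],s[2:]  2  'ab'
   5  s[2:],s[8:]  2  'ab'
   6  s[8:],s[16:]  1  'a'
   7  s[16:],s[19:]  0  ''
   8  s[19:],s[14:]  1  'b'
   9  s[14:],s[12:]  2  'ba'
  10  s[12:],s[7:]  3  'bab'
  11  s[7:],s[6:]  1  'b'
  12  s[6:],s[3:]  2  'bb'
  13  s[3:],s[4:]  1  'b'
  14  s[4:],s[9:]  2  'bc'
  15  s[9:],s[0:]  0  ''
  16  s[0:],s[17:]  2  'ca'
  17  s[17:],s[11:]  1  'c'
  18  s[11:],s[5:]  2  'cb'
  19  s[5:],s[10:]  1  'c'

[0, 2, 1, 2, 2, 2, 1, 0, 1, 2, 3, 1, 2, 1, 2, 0, 2, 1, 2, 1]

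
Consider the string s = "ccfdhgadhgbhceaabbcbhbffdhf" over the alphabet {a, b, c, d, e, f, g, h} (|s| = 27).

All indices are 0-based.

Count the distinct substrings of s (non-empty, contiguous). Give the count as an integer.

352

rank→(start, suffix):
  0 → (14, 'aabbcbhbffdhf')
  1 → (15, 'abbcbhbffdhf')
  2 → (6, 'adhgbhceaabbcbhbffdhf')
  3 → (16, 'bbcbhbffdhf')
  4 → (17, 'bcbhbffdhf')
  5 → (21, 'bffdhf')
  6 → (19, 'bhbffdhf')
  7 → (10, 'bhceaabbcbhbffdhf')
  8 → (18, 'cbhbffdhf')
  9 → (0, 'ccfdhgadhgbhceaabbcbhbffdhf')
  10 → (12, 'ceaabbcbhbffdhf')
  11 → (1, 'cfdhgadhgbhceaabbcbhbffdhf')
  12 → (24, 'dhf')
  13 → (3, 'dhgadhgbhceaabbcbhbffdhf')
  14 → (7, 'dhgbhceaabbcbhbffdhf')
  15 → (13, 'eaabbcbhbffdhf')
  16 → (26, 'f')
  17 → (23, 'fdhf')
  18 → (2, 'fdhgadhgbhceaabbcbhbffdhf')
  19 → (22, 'ffdhf')
  20 → (5, 'gadhgbhceaabbcbhbffdhf')
  21 → (9, 'gbhceaabbcbhbffdhf')
  22 → (20, 'hbffdhf')
  23 → (11, 'hceaabbcbhbffdhf')
  24 → (25, 'hf')
  25 → (4, 'hgadhgbhceaabbcbhbffdhf')
  26 → (8, 'hgbhceaabbcbhbffdhf')

SA = [14, 15, 6, 16, 17, 21, 19, 10, 18, 0, 12, 1, 24, 3, 7, 13, 26, 23, 2, 22, 5, 9, 20, 11, 25, 4, 8]
rank  pair      lcp
   1  s[14:],s[15:]  1  'a'
   2  s[15:],s[6:]  1  'a'
   3  s[6:],s[16:]  0  ''
   4  s[16:],s[17:]  1  'b'
   5  s[17:],s[21:]  1  'b'
   6  s[21:],s[19:]  1  'b'
   7  s[19:],s[10:]  2  'bh'
   8  s[10:],s[18:]  0  ''
   9  s[18:],s[0:]  1  'c'
  10  s[0:],s[12:]  1  'c'
  11  s[12:],s[1:]  1  'c'
  12  s[1:],s[24:]  0  ''
  13  s[24:],s[3:]  2  'dh'
  14  s[3:],s[7:]  3  'dhg'
  15  s[7:],s[13:]  0  ''
  16  s[13:],s[26:]  0  ''
  17  s[26:],s[23:]  1  'f'
  18  s[23:],s[2:]  3  'fdh'
  19  s[2:],s[22:]  1  'f'
  20  s[22:],s[5:]  0  ''
  21  s[5:],s[9:]  1  'g'
  22  s[9:],s[20:]  0  ''
  23  s[20:],s[11:]  1  'h'
  24  s[11:],s[25:]  1  'h'
  25  s[25:],s[4:]  1  'h'
  26  s[4:],s[8:]  2  'hg'

n(n+1)/2 = 27·28/2 = 378
Σ LCP = 0 + 1 + 1 + 0 + 1 + 1 + 1 + 2 + 0 + 1 + 1 + 1 + 0 + 2 + 3 + 0 + 0 + 1 + 3 + 1 + 0 + 1 + 0 + 1 + 1 + 1 + 2 = 26
distinct = 378 − 26 = 352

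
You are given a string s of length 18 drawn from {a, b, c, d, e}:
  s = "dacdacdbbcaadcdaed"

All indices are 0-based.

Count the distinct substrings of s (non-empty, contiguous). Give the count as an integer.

rank→(start, suffix):
  0 → (10, 'aadcdaed')
  1 → (1, 'acdacdbbcaadcdaed')
  2 → (4, 'acdbbcaadcdaed')
  3 → (11, 'adcdaed')
  4 → (15, 'aed')
  5 → (7, 'bbcaadcdaed')
  6 → (8, 'bcaadcdaed')
  7 → (9, 'caadcdaed')
  8 → (2, 'cdacdbbcaadcdaed')
  9 → (13, 'cdaed')
  10 → (5, 'cdbbcaadcdaed')
  11 → (17, 'd')
  12 → (0, 'dacdacdbbcaadcdaed')
  13 → (3, 'dacdbbcaadcdaed')
  14 → (14, 'daed')
  15 → (6, 'dbbcaadcdaed')
  16 → (12, 'dcdaed')
  17 → (16, 'ed')

SA = [10, 1, 4, 11, 15, 7, 8, 9, 2, 13, 5, 17, 0, 3, 14, 6, 12, 16]
[i] adj suffixes → lcp
  [1] 10/1 → 1 ('a')
  [2] 1/4 → 3 ('acd')
  [3] 4/11 → 1 ('a')
  [4] 11/15 → 1 ('a')
  [5] 15/7 → 0 ('')
  [6] 7/8 → 1 ('b')
  [7] 8/9 → 0 ('')
  [8] 9/2 → 1 ('c')
  [9] 2/13 → 3 ('cda')
  [10] 13/5 → 2 ('cd')
  [11] 5/17 → 0 ('')
  [12] 17/0 → 1 ('d')
  [13] 0/3 → 4 ('dacd')
  [14] 3/14 → 2 ('da')
  [15] 14/6 → 1 ('d')
  [16] 6/12 → 1 ('d')
  [17] 12/16 → 0 ('')

n(n+1)/2 = 18·19/2 = 171
Σ LCP = 0 + 1 + 3 + 1 + 1 + 0 + 1 + 0 + 1 + 3 + 2 + 0 + 1 + 4 + 2 + 1 + 1 + 0 = 22
distinct = 171 − 22 = 149

149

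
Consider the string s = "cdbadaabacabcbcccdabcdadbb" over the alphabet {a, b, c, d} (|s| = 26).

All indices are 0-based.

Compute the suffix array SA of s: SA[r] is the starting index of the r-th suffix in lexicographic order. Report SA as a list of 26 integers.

[5, 6, 10, 18, 8, 3, 22, 25, 7, 2, 24, 11, 13, 19, 9, 12, 14, 15, 16, 20, 0, 4, 17, 21, 1, 23]

rank→(start, suffix):
  0 → (5, 'aabacabcbcccdabcdadbb')
  1 → (6, 'abacabcbcccdabcdadbb')
  2 → (10, 'abcbcccdabcdadbb')
  3 → (18, 'abcdadbb')
  4 → (8, 'acabcbcccdabcdadbb')
  5 → (3, 'adaabacabcbcccdabcdadbb')
  6 → (22, 'adbb')
  7 → (25, 'b')
  8 → (7, 'bacabcbcccdabcdadbb')
  9 → (2, 'badaabacabcbcccdabcdadbb')
  10 → (24, 'bb')
  11 → (11, 'bcbcccdabcdadbb')
  12 → (13, 'bcccdabcdadbb')
  13 → (19, 'bcdadbb')
  14 → (9, 'cabcbcccdabcdadbb')
  15 → (12, 'cbcccdabcdadbb')
  16 → (14, 'cccdabcdadbb')
  17 → (15, 'ccdabcdadbb')
  18 → (16, 'cdabcdadbb')
  19 → (20, 'cdadbb')
  20 → (0, 'cdbadaabacabcbcccdabcdadbb')
  21 → (4, 'daabacabcbcccdabcdadbb')
  22 → (17, 'dabcdadbb')
  23 → (21, 'dadbb')
  24 → (1, 'dbadaabacabcbcccdabcdadbb')
  25 → (23, 'dbb')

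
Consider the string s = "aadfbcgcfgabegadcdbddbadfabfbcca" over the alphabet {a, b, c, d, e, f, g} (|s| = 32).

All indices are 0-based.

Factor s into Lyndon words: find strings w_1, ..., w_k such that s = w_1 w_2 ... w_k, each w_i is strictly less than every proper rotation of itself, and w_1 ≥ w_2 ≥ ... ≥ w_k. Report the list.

emit factor 1: 'aadfbcgcfgabegadcdbddbadfabfbcc' (i=0, period=31)
emit factor 2: 'a' (i=31, period=1)

["aadfbcgcfgabegadcdbddbadfabfbcc", "a"]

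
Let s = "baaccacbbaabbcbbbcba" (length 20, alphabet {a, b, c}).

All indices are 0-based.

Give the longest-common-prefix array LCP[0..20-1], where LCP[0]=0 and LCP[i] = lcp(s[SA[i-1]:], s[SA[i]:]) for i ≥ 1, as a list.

[0, 1, 2, 1, 1, 2, 0, 2, 3, 1, 2, 2, 4, 1, 3, 0, 1, 2, 3, 1]

rank | idx | suffix
   0 |  19 | a
   1 |   9 | aabbcbbbcba
   2 |   1 | aaccacbbaabbcbbbcba
   3 |  10 | abbcbbbcba
   4 |   5 | acbbaabbcbbbcba
   5 |   2 | accacbbaabbcbbbcba
   6 |  18 | ba
   7 |   8 | baabbcbbbcba
   8 |   0 | baaccacbbaabbcbbbcba
   9 |   7 | bbaabbcbbbcba
  10 |  14 | bbbcba
  11 |  15 | bbcba
  12 |  11 | bbcbbbcba
  13 |  16 | bcba
  14 |  12 | bcbbbcba
  15 |   4 | cacbbaabbcbbbcba
  16 |  17 | cba
  17 |   6 | cbbaabbcbbbcba
  18 |  13 | cbbbcba
  19 |   3 | ccacbbaabbcbbbcba

SA = [19, 9, 1, 10, 5, 2, 18, 8, 0, 7, 14, 15, 11, 16, 12, 4, 17, 6, 13, 3]
rank  pair      lcp
   1  s[19:],s[9:]  1  'a'
   2  s[9:],s[1:]  2  'aa'
   3  s[1:],s[10:]  1  'a'
   4  s[10:],s[5:]  1  'a'
   5  s[5:],s[2:]  2  'ac'
   6  s[2:],s[18:]  0  ''
   7  s[18:],s[8:]  2  'ba'
   8  s[8:],s[0:]  3  'baa'
   9  s[0:],s[7:]  1  'b'
  10  s[7:],s[14:]  2  'bb'
  11  s[14:],s[15:]  2  'bb'
  12  s[15:],s[11:]  4  'bbcb'
  13  s[11:],s[16:]  1  'b'
  14  s[16:],s[12:]  3  'bcb'
  15  s[12:],s[4:]  0  ''
  16  s[4:],s[17:]  1  'c'
  17  s[17:],s[6:]  2  'cb'
  18  s[6:],s[13:]  3  'cbb'
  19  s[13:],s[3:]  1  'c'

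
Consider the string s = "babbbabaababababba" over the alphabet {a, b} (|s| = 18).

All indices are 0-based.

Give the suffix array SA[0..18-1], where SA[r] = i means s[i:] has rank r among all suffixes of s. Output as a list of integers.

sorted suffixes:
  #0 SA[0]=17  'a'
  #1 SA[1]=7  'aababababba'
  #2 SA[2]=5  'abaababababba'
  #3 SA[3]=8  'ababababba'
  #4 SA[4]=10  'abababba'
  #5 SA[5]=12  'ababba'
  #6 SA[6]=14  'abba'
  #7 SA[7]=1  'abbbabaababababba'
  #8 SA[8]=16  'ba'
  #9 SA[9]=6  'baababababba'
  #10 SA[10]=4  'babaababababba'
  #11 SA[11]=9  'babababba'
  #12 SA[12]=11  'bababba'
  #13 SA[13]=13  'babba'
  #14 SA[14]=0  'babbbabaababababba'
  #15 SA[15]=15  'bba'
  #16 SA[16]=3  'bbabaababababba'
  #17 SA[17]=2  'bbbabaababababba'

[17, 7, 5, 8, 10, 12, 14, 1, 16, 6, 4, 9, 11, 13, 0, 15, 3, 2]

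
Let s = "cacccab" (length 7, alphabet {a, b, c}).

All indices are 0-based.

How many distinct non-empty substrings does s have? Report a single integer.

sorted suffixes:
  #0 SA[0]=5  'ab'
  #1 SA[1]=1  'acccab'
  #2 SA[2]=6  'b'
  #3 SA[3]=4  'cab'
  #4 SA[4]=0  'cacccab'
  #5 SA[5]=3  'ccab'
  #6 SA[6]=2  'cccab'

SA = [5, 1, 6, 4, 0, 3, 2]
rank  pair      lcp
   1  s[5:],s[1:]  1  'a'
   2  s[1:],s[6:]  0  ''
   3  s[6:],s[4:]  0  ''
   4  s[4:],s[0:]  2  'ca'
   5  s[0:],s[3:]  1  'c'
   6  s[3:],s[2:]  2  'cc'

n(n+1)/2 = 7·8/2 = 28
Σ LCP = 0 + 1 + 0 + 0 + 2 + 1 + 2 = 6
distinct = 28 − 6 = 22

22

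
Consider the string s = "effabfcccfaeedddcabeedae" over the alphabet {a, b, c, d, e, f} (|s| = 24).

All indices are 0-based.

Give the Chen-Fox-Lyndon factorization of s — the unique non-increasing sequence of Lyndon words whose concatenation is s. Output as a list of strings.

["eff", "abfcccfaeedddc", "abeedae"]

emit factor 1: 'eff' (i=0, period=3)
emit factor 2: 'abfcccfaeedddc' (i=3, period=14)
emit factor 3: 'abeedae' (i=17, period=7)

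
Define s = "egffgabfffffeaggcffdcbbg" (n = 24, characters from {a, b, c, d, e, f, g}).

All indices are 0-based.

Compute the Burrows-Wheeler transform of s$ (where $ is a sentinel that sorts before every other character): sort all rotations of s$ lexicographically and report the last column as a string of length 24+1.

ggecabdgff$ffcfffbgfbfgea

rank  rotation                   last
    0  $egffgabfffffeaggcffdcbbg  g
    1  abfffffeaggcffdcbbg$egffg  g
    2  aggcffdcbbg$egffgabfffffe  e
    3  bbg$egffgabfffffeaggcffdc  c
    4  bfffffeaggcffdcbbg$egffga  a
    5  bg$egffgabfffffeaggcffdcb  b
    6  cbbg$egffgabfffffeaggcffd  d
    7  cffdcbbg$egffgabfffffeagg  g
    8  dcbbg$egffgabfffffeaggcff  f
    9  eaggcffdcbbg$egffgabfffff  f
   10  egffgabfffffeaggcffdcbbg$  $
   11  fdcbbg$egffgabfffffeaggcf  f
   12  feaggcffdcbbg$egffgabffff  f
   13  ffdcbbg$egffgabfffffeaggc  c
   14  ffeaggcffdcbbg$egffgabfff  f
   15  fffeaggcffdcbbg$egffgabff  f
   16  ffffeaggcffdcbbg$egffgabf  f
   17  fffffeaggcffdcbbg$egffgab  b
   18  ffgabfffffeaggcffdcbbg$eg  g
   19  fgabfffffeaggcffdcbbg$egf  f
   20  g$egffgabfffffeaggcffdcbb  b
   21  gabfffffeaggcffdcbbg$egff  f
   22  gcffdcbbg$egffgabfffffeag  g
   23  gffgabfffffeaggcffdcbbg$e  e
   24  ggcffdcbbg$egffgabfffffea  a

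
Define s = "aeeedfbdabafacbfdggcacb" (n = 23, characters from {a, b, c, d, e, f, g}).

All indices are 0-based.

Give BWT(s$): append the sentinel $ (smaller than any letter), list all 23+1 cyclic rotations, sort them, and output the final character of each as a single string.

bdcf$bcafcgaabefeeaadbgd

rank  rotation                  last
    0  $aeeedfbdabafacbfdggcacb  b
    1  abafacbfdggcacb$aeeedfbd  d
    2  acb$aeeedfbdabafacbfdggc  c
    3  acbfdggcacb$aeeedfbdabaf  f
    4  aeeedfbdabafacbfdggcacb$  $
    5  afacbfdggcacb$aeeedfbdab  b
    6  b$aeeedfbdabafacbfdggcac  c
    7  bafacbfdggcacb$aeeedfbda  a
    8  bdabafacbfdggcacb$aeeedf  f
    9  bfdggcacb$aeeedfbdabafac  c
   10  cacb$aeeedfbdabafacbfdgg  g
   11  cb$aeeedfbdabafacbfdggca  a
   12  cbfdggcacb$aeeedfbdabafa  a
   13  dabafacbfdggcacb$aeeedfb  b
   14  dfbdabafacbfdggcacb$aeee  e
   15  dggcacb$aeeedfbdabafacbf  f
   16  edfbdabafacbfdggcacb$aee  e
   17  eedfbdabafacbfdggcacb$ae  e
   18  eeedfbdabafacbfdggcacb$a  a
   19  facbfdggcacb$aeeedfbdaba  a
   20  fbdabafacbfdggcacb$aeeed  d
   21  fdggcacb$aeeedfbdabafacb  b
   22  gcacb$aeeedfbdabafacbfdg  g
   23  ggcacb$aeeedfbdabafacbfd  d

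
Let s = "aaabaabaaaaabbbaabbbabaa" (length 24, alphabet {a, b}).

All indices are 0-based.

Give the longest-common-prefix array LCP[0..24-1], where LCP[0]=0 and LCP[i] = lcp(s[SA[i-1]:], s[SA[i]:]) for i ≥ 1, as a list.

rank | idx | suffix
   0 |  23 | a
   1 |  22 | aa
   2 |   7 | aaaaabbbaabbbabaa
   3 |   8 | aaaabbbaabbbabaa
   4 |   0 | aaabaabaaaaabbbaabbbabaa
   5 |   9 | aaabbbaabbbabaa
   6 |   4 | aabaaaaabbbaabbbabaa
   7 |   1 | aabaabaaaaabbbaabbbabaa
   8 |  10 | aabbbaabbbabaa
   9 |  15 | aabbbabaa
  10 |  20 | abaa
  11 |   5 | abaaaaabbbaabbbabaa
  12 |   2 | abaabaaaaabbbaabbbabaa
  13 |  11 | abbbaabbbabaa
  14 |  16 | abbbabaa
  15 |  21 | baa
  16 |   6 | baaaaabbbaabbbabaa
  17 |   3 | baabaaaaabbbaabbbabaa
  18 |  14 | baabbbabaa
  19 |  19 | babaa
  20 |  13 | bbaabbbabaa
  21 |  18 | bbabaa
  22 |  12 | bbbaabbbabaa
  23 |  17 | bbbabaa

SA = [23, 22, 7, 8, 0, 9, 4, 1, 10, 15, 20, 5, 2, 11, 16, 21, 6, 3, 14, 19, 13, 18, 12, 17]
[i] adj suffixes → lcp
  [1] 23/22 → 1 ('a')
  [2] 22/7 → 2 ('aa')
  [3] 7/8 → 4 ('aaaa')
  [4] 8/0 → 3 ('aaa')
  [5] 0/9 → 4 ('aaab')
  [6] 9/4 → 2 ('aa')
  [7] 4/1 → 5 ('aabaa')
  [8] 1/10 → 3 ('aab')
  [9] 10/15 → 6 ('aabbba')
  [10] 15/20 → 1 ('a')
  [11] 20/5 → 4 ('abaa')
  [12] 5/2 → 4 ('abaa')
  [13] 2/11 → 2 ('ab')
  [14] 11/16 → 5 ('abbba')
  [15] 16/21 → 0 ('')
  [16] 21/6 → 3 ('baa')
  [17] 6/3 → 3 ('baa')
  [18] 3/14 → 4 ('baab')
  [19] 14/19 → 2 ('ba')
  [20] 19/13 → 1 ('b')
  [21] 13/18 → 3 ('bba')
  [22] 18/12 → 2 ('bb')
  [23] 12/17 → 4 ('bbba')

[0, 1, 2, 4, 3, 4, 2, 5, 3, 6, 1, 4, 4, 2, 5, 0, 3, 3, 4, 2, 1, 3, 2, 4]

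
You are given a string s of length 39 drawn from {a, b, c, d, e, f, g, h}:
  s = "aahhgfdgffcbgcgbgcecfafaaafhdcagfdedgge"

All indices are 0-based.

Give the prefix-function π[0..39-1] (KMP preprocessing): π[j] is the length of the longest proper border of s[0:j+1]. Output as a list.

π[0] = 0
j=1 s[j]='a': π[1]=1 (border 'a')
j=2 s[j]='h': k: 1→0; π[2]=0 (border '')
j=3 s[j]='h': π[3]=0 (border '')
j=4 s[j]='g': π[4]=0 (border '')
j=5 s[j]='f': π[5]=0 (border '')
j=6 s[j]='d': π[6]=0 (border '')
j=7 s[j]='g': π[7]=0 (border '')
j=8 s[j]='f': π[8]=0 (border '')
j=9 s[j]='f': π[9]=0 (border '')
j=10 s[j]='c': π[10]=0 (border '')
j=11 s[j]='b': π[11]=0 (border '')
j=12 s[j]='g': π[12]=0 (border '')
j=13 s[j]='c': π[13]=0 (border '')
j=14 s[j]='g': π[14]=0 (border '')
j=15 s[j]='b': π[15]=0 (border '')
j=16 s[j]='g': π[16]=0 (border '')
j=17 s[j]='c': π[17]=0 (border '')
j=18 s[j]='e': π[18]=0 (border '')
j=19 s[j]='c': π[19]=0 (border '')
j=20 s[j]='f': π[20]=0 (border '')
j=21 s[j]='a': π[21]=1 (border 'a')
j=22 s[j]='f': k: 1→0; π[22]=0 (border '')
j=23 s[j]='a': π[23]=1 (border 'a')
j=24 s[j]='a': π[24]=2 (border 'aa')
j=25 s[j]='a': k: 2→1; π[25]=2 (border 'aa')
j=26 s[j]='f': k: 2→1→0; π[26]=0 (border '')
j=27 s[j]='h': π[27]=0 (border '')
j=28 s[j]='d': π[28]=0 (border '')
j=29 s[j]='c': π[29]=0 (border '')
j=30 s[j]='a': π[30]=1 (border 'a')
j=31 s[j]='g': k: 1→0; π[31]=0 (border '')
j=32 s[j]='f': π[32]=0 (border '')
j=33 s[j]='d': π[33]=0 (border '')
j=34 s[j]='e': π[34]=0 (border '')
j=35 s[j]='d': π[35]=0 (border '')
j=36 s[j]='g': π[36]=0 (border '')
j=37 s[j]='g': π[37]=0 (border '')
j=38 s[j]='e': π[38]=0 (border '')

[0, 1, 0, 0, 0, 0, 0, 0, 0, 0, 0, 0, 0, 0, 0, 0, 0, 0, 0, 0, 0, 1, 0, 1, 2, 2, 0, 0, 0, 0, 1, 0, 0, 0, 0, 0, 0, 0, 0]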